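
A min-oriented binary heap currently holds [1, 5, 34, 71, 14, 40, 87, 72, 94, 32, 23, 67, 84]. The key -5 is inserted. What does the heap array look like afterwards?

append -5 at index 13 → [1, 5, 34, 71, 14, 40, 87, 72, 94, 32, 23, 67, 84, -5]
-5 < parent 87 at index 6, swap → [1, 5, 34, 71, 14, 40, -5, 72, 94, 32, 23, 67, 84, 87]
-5 < parent 34 at index 2, swap → [1, 5, -5, 71, 14, 40, 34, 72, 94, 32, 23, 67, 84, 87]
-5 < parent 1 at index 0, swap → [-5, 5, 1, 71, 14, 40, 34, 72, 94, 32, 23, 67, 84, 87]

[-5, 5, 1, 71, 14, 40, 34, 72, 94, 32, 23, 67, 84, 87]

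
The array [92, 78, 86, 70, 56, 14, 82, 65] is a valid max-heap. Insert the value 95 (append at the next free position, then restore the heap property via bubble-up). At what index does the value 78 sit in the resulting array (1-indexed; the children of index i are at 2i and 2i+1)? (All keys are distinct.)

4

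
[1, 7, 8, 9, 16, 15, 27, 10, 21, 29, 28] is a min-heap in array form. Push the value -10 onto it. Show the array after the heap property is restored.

[-10, 7, 1, 9, 16, 8, 27, 10, 21, 29, 28, 15]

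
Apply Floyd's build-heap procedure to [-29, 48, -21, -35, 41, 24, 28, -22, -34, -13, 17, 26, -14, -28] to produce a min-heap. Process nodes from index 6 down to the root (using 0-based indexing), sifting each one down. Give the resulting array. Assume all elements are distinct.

[-35, -34, -28, -29, -13, -14, -21, -22, 48, 41, 17, 26, 24, 28]

sift down from index 6:
  28 vs only child -28 at index 13, swap → [-29, 48, -21, -35, 41, 24, -28, -22, -34, -13, 17, 26, -14, 28]
sift down from index 5:
  24 vs smaller child -14 at index 12, swap → [-29, 48, -21, -35, 41, -14, -28, -22, -34, -13, 17, 26, 24, 28]
sift down from index 4:
  41 vs smaller child -13 at index 9, swap → [-29, 48, -21, -35, -13, -14, -28, -22, -34, 41, 17, 26, 24, 28]
sift down from index 3: already satisfies heap property
sift down from index 2:
  -21 vs smaller child -28 at index 6, swap → [-29, 48, -28, -35, -13, -14, -21, -22, -34, 41, 17, 26, 24, 28]
sift down from index 1:
  48 vs smaller child -35 at index 3, swap → [-29, -35, -28, 48, -13, -14, -21, -22, -34, 41, 17, 26, 24, 28]
  48 vs smaller child -34 at index 8, swap → [-29, -35, -28, -34, -13, -14, -21, -22, 48, 41, 17, 26, 24, 28]
sift down from index 0:
  -29 vs smaller child -35 at index 1, swap → [-35, -29, -28, -34, -13, -14, -21, -22, 48, 41, 17, 26, 24, 28]
  -29 vs smaller child -34 at index 3, swap → [-35, -34, -28, -29, -13, -14, -21, -22, 48, 41, 17, 26, 24, 28]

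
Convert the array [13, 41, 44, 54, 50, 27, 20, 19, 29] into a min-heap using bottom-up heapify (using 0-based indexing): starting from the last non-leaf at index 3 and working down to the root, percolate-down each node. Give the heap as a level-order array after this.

[13, 19, 20, 29, 50, 27, 44, 54, 41]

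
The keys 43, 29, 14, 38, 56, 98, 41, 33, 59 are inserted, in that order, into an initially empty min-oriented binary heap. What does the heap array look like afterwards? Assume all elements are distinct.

[14, 33, 29, 38, 56, 98, 41, 43, 59]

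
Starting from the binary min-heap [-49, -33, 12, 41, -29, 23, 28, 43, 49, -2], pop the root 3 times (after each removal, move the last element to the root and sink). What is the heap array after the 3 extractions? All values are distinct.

extract-min #1 returns -49:
  remove root -49; move last element -2 to root → [-2, -33, 12, 41, -29, 23, 28, 43, 49]
  -2 vs smaller child -33 at index 1, swap → [-33, -2, 12, 41, -29, 23, 28, 43, 49]
  -2 vs smaller child -29 at index 4, swap → [-33, -29, 12, 41, -2, 23, 28, 43, 49]
extract-min #2 returns -33:
  remove root -33; move last element 49 to root → [49, -29, 12, 41, -2, 23, 28, 43]
  49 vs smaller child -29 at index 1, swap → [-29, 49, 12, 41, -2, 23, 28, 43]
  49 vs smaller child -2 at index 4, swap → [-29, -2, 12, 41, 49, 23, 28, 43]
extract-min #3 returns -29:
  remove root -29; move last element 43 to root → [43, -2, 12, 41, 49, 23, 28]
  43 vs smaller child -2 at index 1, swap → [-2, 43, 12, 41, 49, 23, 28]
  43 vs smaller child 41 at index 3, swap → [-2, 41, 12, 43, 49, 23, 28]

[-2, 41, 12, 43, 49, 23, 28]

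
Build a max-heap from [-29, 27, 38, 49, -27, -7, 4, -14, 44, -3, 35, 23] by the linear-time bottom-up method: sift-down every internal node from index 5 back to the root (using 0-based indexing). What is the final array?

[49, 44, 38, 27, 35, 23, 4, -14, -29, -3, -27, -7]

sift down from index 5:
  -7 vs only child 23 at index 11, swap → [-29, 27, 38, 49, -27, 23, 4, -14, 44, -3, 35, -7]
sift down from index 4:
  -27 vs larger child 35 at index 10, swap → [-29, 27, 38, 49, 35, 23, 4, -14, 44, -3, -27, -7]
sift down from index 3: already satisfies heap property
sift down from index 2: already satisfies heap property
sift down from index 1:
  27 vs larger child 49 at index 3, swap → [-29, 49, 38, 27, 35, 23, 4, -14, 44, -3, -27, -7]
  27 vs larger child 44 at index 8, swap → [-29, 49, 38, 44, 35, 23, 4, -14, 27, -3, -27, -7]
sift down from index 0:
  -29 vs larger child 49 at index 1, swap → [49, -29, 38, 44, 35, 23, 4, -14, 27, -3, -27, -7]
  -29 vs larger child 44 at index 3, swap → [49, 44, 38, -29, 35, 23, 4, -14, 27, -3, -27, -7]
  -29 vs larger child 27 at index 8, swap → [49, 44, 38, 27, 35, 23, 4, -14, -29, -3, -27, -7]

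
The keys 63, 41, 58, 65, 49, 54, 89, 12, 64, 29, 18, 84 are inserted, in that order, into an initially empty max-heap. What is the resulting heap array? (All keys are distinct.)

[89, 64, 84, 63, 49, 65, 58, 12, 41, 29, 18, 54]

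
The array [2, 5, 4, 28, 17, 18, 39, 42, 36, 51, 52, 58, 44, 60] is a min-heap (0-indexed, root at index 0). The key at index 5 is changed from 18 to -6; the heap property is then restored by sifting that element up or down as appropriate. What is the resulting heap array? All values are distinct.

[-6, 5, 2, 28, 17, 4, 39, 42, 36, 51, 52, 58, 44, 60]

set index 5 from 18 to -6 → [2, 5, 4, 28, 17, -6, 39, 42, 36, 51, 52, 58, 44, 60]
-6 < parent 4 at index 2, swap → [2, 5, -6, 28, 17, 4, 39, 42, 36, 51, 52, 58, 44, 60]
-6 < parent 2 at index 0, swap → [-6, 5, 2, 28, 17, 4, 39, 42, 36, 51, 52, 58, 44, 60]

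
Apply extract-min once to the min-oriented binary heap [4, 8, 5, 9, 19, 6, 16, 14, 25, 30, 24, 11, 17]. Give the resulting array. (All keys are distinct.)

[5, 8, 6, 9, 19, 11, 16, 14, 25, 30, 24, 17]

remove root 4; move last element 17 to root → [17, 8, 5, 9, 19, 6, 16, 14, 25, 30, 24, 11]
17 vs smaller child 5 at index 2, swap → [5, 8, 17, 9, 19, 6, 16, 14, 25, 30, 24, 11]
17 vs smaller child 6 at index 5, swap → [5, 8, 6, 9, 19, 17, 16, 14, 25, 30, 24, 11]
17 vs only child 11 at index 11, swap → [5, 8, 6, 9, 19, 11, 16, 14, 25, 30, 24, 17]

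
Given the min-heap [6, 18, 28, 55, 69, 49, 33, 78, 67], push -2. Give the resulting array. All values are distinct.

[-2, 6, 28, 55, 18, 49, 33, 78, 67, 69]

append -2 at index 9 → [6, 18, 28, 55, 69, 49, 33, 78, 67, -2]
-2 < parent 69 at index 4, swap → [6, 18, 28, 55, -2, 49, 33, 78, 67, 69]
-2 < parent 18 at index 1, swap → [6, -2, 28, 55, 18, 49, 33, 78, 67, 69]
-2 < parent 6 at index 0, swap → [-2, 6, 28, 55, 18, 49, 33, 78, 67, 69]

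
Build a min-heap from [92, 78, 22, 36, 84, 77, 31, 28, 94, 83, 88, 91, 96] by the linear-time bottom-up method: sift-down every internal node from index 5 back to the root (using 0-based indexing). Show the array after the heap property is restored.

[22, 28, 31, 36, 83, 77, 92, 78, 94, 84, 88, 91, 96]

sift down from index 5: already satisfies heap property
sift down from index 4:
  84 vs smaller child 83 at index 9, swap → [92, 78, 22, 36, 83, 77, 31, 28, 94, 84, 88, 91, 96]
sift down from index 3:
  36 vs smaller child 28 at index 7, swap → [92, 78, 22, 28, 83, 77, 31, 36, 94, 84, 88, 91, 96]
sift down from index 2: already satisfies heap property
sift down from index 1:
  78 vs smaller child 28 at index 3, swap → [92, 28, 22, 78, 83, 77, 31, 36, 94, 84, 88, 91, 96]
  78 vs smaller child 36 at index 7, swap → [92, 28, 22, 36, 83, 77, 31, 78, 94, 84, 88, 91, 96]
sift down from index 0:
  92 vs smaller child 22 at index 2, swap → [22, 28, 92, 36, 83, 77, 31, 78, 94, 84, 88, 91, 96]
  92 vs smaller child 31 at index 6, swap → [22, 28, 31, 36, 83, 77, 92, 78, 94, 84, 88, 91, 96]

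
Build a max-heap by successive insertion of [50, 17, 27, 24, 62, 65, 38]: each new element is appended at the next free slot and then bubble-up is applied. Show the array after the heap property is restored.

Insert 50:
  append 50 at index 0 → [50] (no swap needed)
Insert 17:
  append 17 at index 1 → [50, 17] (no swap needed)
Insert 27:
  append 27 at index 2 → [50, 17, 27] (no swap needed)
Insert 24:
  append 24 at index 3 → [50, 17, 27, 24]
  24 > parent 17 at index 1, swap → [50, 24, 27, 17]
Insert 62:
  append 62 at index 4 → [50, 24, 27, 17, 62]
  62 > parent 24 at index 1, swap → [50, 62, 27, 17, 24]
  62 > parent 50 at index 0, swap → [62, 50, 27, 17, 24]
Insert 65:
  append 65 at index 5 → [62, 50, 27, 17, 24, 65]
  65 > parent 27 at index 2, swap → [62, 50, 65, 17, 24, 27]
  65 > parent 62 at index 0, swap → [65, 50, 62, 17, 24, 27]
Insert 38:
  append 38 at index 6 → [65, 50, 62, 17, 24, 27, 38] (no swap needed)

[65, 50, 62, 17, 24, 27, 38]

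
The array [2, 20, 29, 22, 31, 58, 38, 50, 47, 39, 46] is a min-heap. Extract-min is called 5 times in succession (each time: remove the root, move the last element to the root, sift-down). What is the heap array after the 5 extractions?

extract-min #1 returns 2:
  remove root 2; move last element 46 to root → [46, 20, 29, 22, 31, 58, 38, 50, 47, 39]
  46 vs smaller child 20 at index 1, swap → [20, 46, 29, 22, 31, 58, 38, 50, 47, 39]
  46 vs smaller child 22 at index 3, swap → [20, 22, 29, 46, 31, 58, 38, 50, 47, 39]
extract-min #2 returns 20:
  remove root 20; move last element 39 to root → [39, 22, 29, 46, 31, 58, 38, 50, 47]
  39 vs smaller child 22 at index 1, swap → [22, 39, 29, 46, 31, 58, 38, 50, 47]
  39 vs smaller child 31 at index 4, swap → [22, 31, 29, 46, 39, 58, 38, 50, 47]
extract-min #3 returns 22:
  remove root 22; move last element 47 to root → [47, 31, 29, 46, 39, 58, 38, 50]
  47 vs smaller child 29 at index 2, swap → [29, 31, 47, 46, 39, 58, 38, 50]
  47 vs smaller child 38 at index 6, swap → [29, 31, 38, 46, 39, 58, 47, 50]
extract-min #4 returns 29:
  remove root 29; move last element 50 to root → [50, 31, 38, 46, 39, 58, 47]
  50 vs smaller child 31 at index 1, swap → [31, 50, 38, 46, 39, 58, 47]
  50 vs smaller child 39 at index 4, swap → [31, 39, 38, 46, 50, 58, 47]
extract-min #5 returns 31:
  remove root 31; move last element 47 to root → [47, 39, 38, 46, 50, 58]
  47 vs smaller child 38 at index 2, swap → [38, 39, 47, 46, 50, 58]

[38, 39, 47, 46, 50, 58]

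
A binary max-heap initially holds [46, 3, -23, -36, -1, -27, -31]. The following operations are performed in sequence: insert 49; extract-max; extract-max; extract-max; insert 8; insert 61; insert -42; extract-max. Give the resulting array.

insert 49:
  append 49 at index 7 → [46, 3, -23, -36, -1, -27, -31, 49]
  49 > parent -36 at index 3, swap → [46, 3, -23, 49, -1, -27, -31, -36]
  49 > parent 3 at index 1, swap → [46, 49, -23, 3, -1, -27, -31, -36]
  49 > parent 46 at index 0, swap → [49, 46, -23, 3, -1, -27, -31, -36]
extract-max → returns 49:
  remove root 49; move last element -36 to root → [-36, 46, -23, 3, -1, -27, -31]
  -36 vs larger child 46 at index 1, swap → [46, -36, -23, 3, -1, -27, -31]
  -36 vs larger child 3 at index 3, swap → [46, 3, -23, -36, -1, -27, -31]
extract-max → returns 46:
  remove root 46; move last element -31 to root → [-31, 3, -23, -36, -1, -27]
  -31 vs larger child 3 at index 1, swap → [3, -31, -23, -36, -1, -27]
  -31 vs larger child -1 at index 4, swap → [3, -1, -23, -36, -31, -27]
extract-max → returns 3:
  remove root 3; move last element -27 to root → [-27, -1, -23, -36, -31]
  -27 vs larger child -1 at index 1, swap → [-1, -27, -23, -36, -31]
insert 8:
  append 8 at index 5 → [-1, -27, -23, -36, -31, 8]
  8 > parent -23 at index 2, swap → [-1, -27, 8, -36, -31, -23]
  8 > parent -1 at index 0, swap → [8, -27, -1, -36, -31, -23]
insert 61:
  append 61 at index 6 → [8, -27, -1, -36, -31, -23, 61]
  61 > parent -1 at index 2, swap → [8, -27, 61, -36, -31, -23, -1]
  61 > parent 8 at index 0, swap → [61, -27, 8, -36, -31, -23, -1]
insert -42:
  append -42 at index 7 → [61, -27, 8, -36, -31, -23, -1, -42] (no swap needed)
extract-max → returns 61:
  remove root 61; move last element -42 to root → [-42, -27, 8, -36, -31, -23, -1]
  -42 vs larger child 8 at index 2, swap → [8, -27, -42, -36, -31, -23, -1]
  -42 vs larger child -1 at index 6, swap → [8, -27, -1, -36, -31, -23, -42]

[8, -27, -1, -36, -31, -23, -42]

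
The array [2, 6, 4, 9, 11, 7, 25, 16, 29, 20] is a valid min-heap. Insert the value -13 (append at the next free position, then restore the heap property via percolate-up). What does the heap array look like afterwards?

append -13 at index 10 → [2, 6, 4, 9, 11, 7, 25, 16, 29, 20, -13]
-13 < parent 11 at index 4, swap → [2, 6, 4, 9, -13, 7, 25, 16, 29, 20, 11]
-13 < parent 6 at index 1, swap → [2, -13, 4, 9, 6, 7, 25, 16, 29, 20, 11]
-13 < parent 2 at index 0, swap → [-13, 2, 4, 9, 6, 7, 25, 16, 29, 20, 11]

[-13, 2, 4, 9, 6, 7, 25, 16, 29, 20, 11]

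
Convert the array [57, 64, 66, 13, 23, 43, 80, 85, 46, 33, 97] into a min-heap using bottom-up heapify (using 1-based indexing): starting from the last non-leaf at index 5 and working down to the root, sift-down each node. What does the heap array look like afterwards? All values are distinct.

sift down from index 5: already satisfies heap property
sift down from index 4: already satisfies heap property
sift down from index 3:
  66 vs smaller child 43 at index 6, swap → [57, 64, 43, 13, 23, 66, 80, 85, 46, 33, 97]
sift down from index 2:
  64 vs smaller child 13 at index 4, swap → [57, 13, 43, 64, 23, 66, 80, 85, 46, 33, 97]
  64 vs smaller child 46 at index 9, swap → [57, 13, 43, 46, 23, 66, 80, 85, 64, 33, 97]
sift down from index 1:
  57 vs smaller child 13 at index 2, swap → [13, 57, 43, 46, 23, 66, 80, 85, 64, 33, 97]
  57 vs smaller child 23 at index 5, swap → [13, 23, 43, 46, 57, 66, 80, 85, 64, 33, 97]
  57 vs smaller child 33 at index 10, swap → [13, 23, 43, 46, 33, 66, 80, 85, 64, 57, 97]

[13, 23, 43, 46, 33, 66, 80, 85, 64, 57, 97]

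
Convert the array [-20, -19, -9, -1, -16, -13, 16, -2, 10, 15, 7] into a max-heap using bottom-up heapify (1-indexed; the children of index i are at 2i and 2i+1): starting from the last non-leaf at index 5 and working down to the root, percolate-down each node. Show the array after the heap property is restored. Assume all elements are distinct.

[16, 15, -9, 10, 7, -13, -20, -2, -1, -16, -19]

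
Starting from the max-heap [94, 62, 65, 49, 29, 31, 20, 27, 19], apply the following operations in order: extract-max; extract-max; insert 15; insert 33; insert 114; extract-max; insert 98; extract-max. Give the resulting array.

extract-max → returns 94:
  remove root 94; move last element 19 to root → [19, 62, 65, 49, 29, 31, 20, 27]
  19 vs larger child 65 at index 2, swap → [65, 62, 19, 49, 29, 31, 20, 27]
  19 vs larger child 31 at index 5, swap → [65, 62, 31, 49, 29, 19, 20, 27]
extract-max → returns 65:
  remove root 65; move last element 27 to root → [27, 62, 31, 49, 29, 19, 20]
  27 vs larger child 62 at index 1, swap → [62, 27, 31, 49, 29, 19, 20]
  27 vs larger child 49 at index 3, swap → [62, 49, 31, 27, 29, 19, 20]
insert 15:
  append 15 at index 7 → [62, 49, 31, 27, 29, 19, 20, 15] (no swap needed)
insert 33:
  append 33 at index 8 → [62, 49, 31, 27, 29, 19, 20, 15, 33]
  33 > parent 27 at index 3, swap → [62, 49, 31, 33, 29, 19, 20, 15, 27]
insert 114:
  append 114 at index 9 → [62, 49, 31, 33, 29, 19, 20, 15, 27, 114]
  114 > parent 29 at index 4, swap → [62, 49, 31, 33, 114, 19, 20, 15, 27, 29]
  114 > parent 49 at index 1, swap → [62, 114, 31, 33, 49, 19, 20, 15, 27, 29]
  114 > parent 62 at index 0, swap → [114, 62, 31, 33, 49, 19, 20, 15, 27, 29]
extract-max → returns 114:
  remove root 114; move last element 29 to root → [29, 62, 31, 33, 49, 19, 20, 15, 27]
  29 vs larger child 62 at index 1, swap → [62, 29, 31, 33, 49, 19, 20, 15, 27]
  29 vs larger child 49 at index 4, swap → [62, 49, 31, 33, 29, 19, 20, 15, 27]
insert 98:
  append 98 at index 9 → [62, 49, 31, 33, 29, 19, 20, 15, 27, 98]
  98 > parent 29 at index 4, swap → [62, 49, 31, 33, 98, 19, 20, 15, 27, 29]
  98 > parent 49 at index 1, swap → [62, 98, 31, 33, 49, 19, 20, 15, 27, 29]
  98 > parent 62 at index 0, swap → [98, 62, 31, 33, 49, 19, 20, 15, 27, 29]
extract-max → returns 98:
  remove root 98; move last element 29 to root → [29, 62, 31, 33, 49, 19, 20, 15, 27]
  29 vs larger child 62 at index 1, swap → [62, 29, 31, 33, 49, 19, 20, 15, 27]
  29 vs larger child 49 at index 4, swap → [62, 49, 31, 33, 29, 19, 20, 15, 27]

[62, 49, 31, 33, 29, 19, 20, 15, 27]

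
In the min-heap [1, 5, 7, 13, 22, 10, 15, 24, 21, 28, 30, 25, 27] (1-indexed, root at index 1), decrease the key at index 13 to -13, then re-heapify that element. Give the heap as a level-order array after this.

[-13, 5, 1, 13, 22, 7, 15, 24, 21, 28, 30, 25, 10]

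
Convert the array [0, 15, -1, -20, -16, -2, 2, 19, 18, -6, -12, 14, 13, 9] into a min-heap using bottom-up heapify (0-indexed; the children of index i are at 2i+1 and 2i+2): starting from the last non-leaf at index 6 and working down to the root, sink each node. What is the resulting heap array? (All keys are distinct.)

sift down from index 6: already satisfies heap property
sift down from index 5: already satisfies heap property
sift down from index 4: already satisfies heap property
sift down from index 3: already satisfies heap property
sift down from index 2:
  -1 vs smaller child -2 at index 5, swap → [0, 15, -2, -20, -16, -1, 2, 19, 18, -6, -12, 14, 13, 9]
sift down from index 1:
  15 vs smaller child -20 at index 3, swap → [0, -20, -2, 15, -16, -1, 2, 19, 18, -6, -12, 14, 13, 9]
sift down from index 0:
  0 vs smaller child -20 at index 1, swap → [-20, 0, -2, 15, -16, -1, 2, 19, 18, -6, -12, 14, 13, 9]
  0 vs smaller child -16 at index 4, swap → [-20, -16, -2, 15, 0, -1, 2, 19, 18, -6, -12, 14, 13, 9]
  0 vs smaller child -12 at index 10, swap → [-20, -16, -2, 15, -12, -1, 2, 19, 18, -6, 0, 14, 13, 9]

[-20, -16, -2, 15, -12, -1, 2, 19, 18, -6, 0, 14, 13, 9]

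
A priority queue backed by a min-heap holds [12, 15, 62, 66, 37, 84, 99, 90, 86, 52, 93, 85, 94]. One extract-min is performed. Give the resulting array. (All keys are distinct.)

[15, 37, 62, 66, 52, 84, 99, 90, 86, 94, 93, 85]

remove root 12; move last element 94 to root → [94, 15, 62, 66, 37, 84, 99, 90, 86, 52, 93, 85]
94 vs smaller child 15 at index 1, swap → [15, 94, 62, 66, 37, 84, 99, 90, 86, 52, 93, 85]
94 vs smaller child 37 at index 4, swap → [15, 37, 62, 66, 94, 84, 99, 90, 86, 52, 93, 85]
94 vs smaller child 52 at index 9, swap → [15, 37, 62, 66, 52, 84, 99, 90, 86, 94, 93, 85]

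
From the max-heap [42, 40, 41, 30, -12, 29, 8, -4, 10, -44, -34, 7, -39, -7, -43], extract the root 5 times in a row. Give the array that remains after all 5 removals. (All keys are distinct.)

[10, -4, 8, -7, -12, 7, -43, -39, -34, -44]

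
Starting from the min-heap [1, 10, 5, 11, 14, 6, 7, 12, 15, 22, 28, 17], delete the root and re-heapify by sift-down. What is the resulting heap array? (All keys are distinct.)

remove root 1; move last element 17 to root → [17, 10, 5, 11, 14, 6, 7, 12, 15, 22, 28]
17 vs smaller child 5 at index 2, swap → [5, 10, 17, 11, 14, 6, 7, 12, 15, 22, 28]
17 vs smaller child 6 at index 5, swap → [5, 10, 6, 11, 14, 17, 7, 12, 15, 22, 28]

[5, 10, 6, 11, 14, 17, 7, 12, 15, 22, 28]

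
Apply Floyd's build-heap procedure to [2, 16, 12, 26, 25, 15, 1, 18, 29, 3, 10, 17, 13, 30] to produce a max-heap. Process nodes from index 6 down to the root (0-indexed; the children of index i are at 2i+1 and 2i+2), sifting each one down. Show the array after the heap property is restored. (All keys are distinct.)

sift down from index 6:
  1 vs only child 30 at index 13, swap → [2, 16, 12, 26, 25, 15, 30, 18, 29, 3, 10, 17, 13, 1]
sift down from index 5:
  15 vs larger child 17 at index 11, swap → [2, 16, 12, 26, 25, 17, 30, 18, 29, 3, 10, 15, 13, 1]
sift down from index 4: already satisfies heap property
sift down from index 3:
  26 vs larger child 29 at index 8, swap → [2, 16, 12, 29, 25, 17, 30, 18, 26, 3, 10, 15, 13, 1]
sift down from index 2:
  12 vs larger child 30 at index 6, swap → [2, 16, 30, 29, 25, 17, 12, 18, 26, 3, 10, 15, 13, 1]
sift down from index 1:
  16 vs larger child 29 at index 3, swap → [2, 29, 30, 16, 25, 17, 12, 18, 26, 3, 10, 15, 13, 1]
  16 vs larger child 26 at index 8, swap → [2, 29, 30, 26, 25, 17, 12, 18, 16, 3, 10, 15, 13, 1]
sift down from index 0:
  2 vs larger child 30 at index 2, swap → [30, 29, 2, 26, 25, 17, 12, 18, 16, 3, 10, 15, 13, 1]
  2 vs larger child 17 at index 5, swap → [30, 29, 17, 26, 25, 2, 12, 18, 16, 3, 10, 15, 13, 1]
  2 vs larger child 15 at index 11, swap → [30, 29, 17, 26, 25, 15, 12, 18, 16, 3, 10, 2, 13, 1]

[30, 29, 17, 26, 25, 15, 12, 18, 16, 3, 10, 2, 13, 1]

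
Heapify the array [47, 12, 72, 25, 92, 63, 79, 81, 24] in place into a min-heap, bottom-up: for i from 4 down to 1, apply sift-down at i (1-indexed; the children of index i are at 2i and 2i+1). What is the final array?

[12, 24, 63, 25, 92, 72, 79, 81, 47]

sift down from index 4:
  25 vs smaller child 24 at index 9, swap → [47, 12, 72, 24, 92, 63, 79, 81, 25]
sift down from index 3:
  72 vs smaller child 63 at index 6, swap → [47, 12, 63, 24, 92, 72, 79, 81, 25]
sift down from index 2: already satisfies heap property
sift down from index 1:
  47 vs smaller child 12 at index 2, swap → [12, 47, 63, 24, 92, 72, 79, 81, 25]
  47 vs smaller child 24 at index 4, swap → [12, 24, 63, 47, 92, 72, 79, 81, 25]
  47 vs smaller child 25 at index 9, swap → [12, 24, 63, 25, 92, 72, 79, 81, 47]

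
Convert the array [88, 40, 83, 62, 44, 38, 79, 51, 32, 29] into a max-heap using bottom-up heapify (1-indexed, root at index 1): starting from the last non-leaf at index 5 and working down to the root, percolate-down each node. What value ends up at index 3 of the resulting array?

83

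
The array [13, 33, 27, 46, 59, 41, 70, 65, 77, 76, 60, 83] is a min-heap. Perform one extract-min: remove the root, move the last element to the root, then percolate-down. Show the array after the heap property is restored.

remove root 13; move last element 83 to root → [83, 33, 27, 46, 59, 41, 70, 65, 77, 76, 60]
83 vs smaller child 27 at index 2, swap → [27, 33, 83, 46, 59, 41, 70, 65, 77, 76, 60]
83 vs smaller child 41 at index 5, swap → [27, 33, 41, 46, 59, 83, 70, 65, 77, 76, 60]

[27, 33, 41, 46, 59, 83, 70, 65, 77, 76, 60]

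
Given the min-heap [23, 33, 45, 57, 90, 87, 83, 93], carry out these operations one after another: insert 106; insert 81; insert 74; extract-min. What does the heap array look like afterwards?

[33, 57, 45, 81, 74, 87, 83, 93, 106, 90]

insert 106:
  append 106 at index 8 → [23, 33, 45, 57, 90, 87, 83, 93, 106] (no swap needed)
insert 81:
  append 81 at index 9 → [23, 33, 45, 57, 90, 87, 83, 93, 106, 81]
  81 < parent 90 at index 4, swap → [23, 33, 45, 57, 81, 87, 83, 93, 106, 90]
insert 74:
  append 74 at index 10 → [23, 33, 45, 57, 81, 87, 83, 93, 106, 90, 74]
  74 < parent 81 at index 4, swap → [23, 33, 45, 57, 74, 87, 83, 93, 106, 90, 81]
extract-min → returns 23:
  remove root 23; move last element 81 to root → [81, 33, 45, 57, 74, 87, 83, 93, 106, 90]
  81 vs smaller child 33 at index 1, swap → [33, 81, 45, 57, 74, 87, 83, 93, 106, 90]
  81 vs smaller child 57 at index 3, swap → [33, 57, 45, 81, 74, 87, 83, 93, 106, 90]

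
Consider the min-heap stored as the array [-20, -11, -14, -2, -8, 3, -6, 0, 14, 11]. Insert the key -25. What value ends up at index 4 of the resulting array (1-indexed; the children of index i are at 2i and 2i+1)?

append -25 at index 11 → [-20, -11, -14, -2, -8, 3, -6, 0, 14, 11, -25]
-25 < parent -8 at index 5, swap → [-20, -11, -14, -2, -25, 3, -6, 0, 14, 11, -8]
-25 < parent -11 at index 2, swap → [-20, -25, -14, -2, -11, 3, -6, 0, 14, 11, -8]
-25 < parent -20 at index 1, swap → [-25, -20, -14, -2, -11, 3, -6, 0, 14, 11, -8]
resulting array: [-25, -20, -14, -2, -11, 3, -6, 0, 14, 11, -8]

-2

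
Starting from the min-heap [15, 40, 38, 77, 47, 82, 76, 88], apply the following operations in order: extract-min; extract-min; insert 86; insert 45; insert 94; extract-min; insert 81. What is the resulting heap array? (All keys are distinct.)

[45, 47, 76, 77, 88, 82, 86, 94, 81]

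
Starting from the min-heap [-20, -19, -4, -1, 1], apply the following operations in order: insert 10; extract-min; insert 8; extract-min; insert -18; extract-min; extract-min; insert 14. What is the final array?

[-1, 1, 8, 10, 14]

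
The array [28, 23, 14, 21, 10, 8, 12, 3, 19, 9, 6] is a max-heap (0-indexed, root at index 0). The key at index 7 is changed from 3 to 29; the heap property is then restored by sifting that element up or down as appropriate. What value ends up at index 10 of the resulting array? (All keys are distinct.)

set index 7 from 3 to 29 → [28, 23, 14, 21, 10, 8, 12, 29, 19, 9, 6]
29 > parent 21 at index 3, swap → [28, 23, 14, 29, 10, 8, 12, 21, 19, 9, 6]
29 > parent 23 at index 1, swap → [28, 29, 14, 23, 10, 8, 12, 21, 19, 9, 6]
29 > parent 28 at index 0, swap → [29, 28, 14, 23, 10, 8, 12, 21, 19, 9, 6]
resulting array: [29, 28, 14, 23, 10, 8, 12, 21, 19, 9, 6]

6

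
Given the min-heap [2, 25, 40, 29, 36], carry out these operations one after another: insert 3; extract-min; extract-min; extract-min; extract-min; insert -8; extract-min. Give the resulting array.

[36, 40]

insert 3:
  append 3 at index 5 → [2, 25, 40, 29, 36, 3]
  3 < parent 40 at index 2, swap → [2, 25, 3, 29, 36, 40]
extract-min → returns 2:
  remove root 2; move last element 40 to root → [40, 25, 3, 29, 36]
  40 vs smaller child 3 at index 2, swap → [3, 25, 40, 29, 36]
extract-min → returns 3:
  remove root 3; move last element 36 to root → [36, 25, 40, 29]
  36 vs smaller child 25 at index 1, swap → [25, 36, 40, 29]
  36 vs only child 29 at index 3, swap → [25, 29, 40, 36]
extract-min → returns 25:
  remove root 25; move last element 36 to root → [36, 29, 40]
  36 vs smaller child 29 at index 1, swap → [29, 36, 40]
extract-min → returns 29:
  remove root 29; move last element 40 to root → [40, 36]
  40 vs only child 36 at index 1, swap → [36, 40]
insert -8:
  append -8 at index 2 → [36, 40, -8]
  -8 < parent 36 at index 0, swap → [-8, 40, 36]
extract-min → returns -8:
  remove root -8; move last element 36 to root → [36, 40] (no swap needed)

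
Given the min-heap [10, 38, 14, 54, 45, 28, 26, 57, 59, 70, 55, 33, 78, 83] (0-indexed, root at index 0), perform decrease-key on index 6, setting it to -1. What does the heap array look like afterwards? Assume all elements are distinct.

[-1, 38, 10, 54, 45, 28, 14, 57, 59, 70, 55, 33, 78, 83]

set index 6 from 26 to -1 → [10, 38, 14, 54, 45, 28, -1, 57, 59, 70, 55, 33, 78, 83]
-1 < parent 14 at index 2, swap → [10, 38, -1, 54, 45, 28, 14, 57, 59, 70, 55, 33, 78, 83]
-1 < parent 10 at index 0, swap → [-1, 38, 10, 54, 45, 28, 14, 57, 59, 70, 55, 33, 78, 83]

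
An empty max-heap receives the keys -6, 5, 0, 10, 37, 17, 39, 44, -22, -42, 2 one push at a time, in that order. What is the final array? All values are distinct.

[44, 39, 37, 10, 5, 0, 17, -6, -22, -42, 2]

Insert -6:
  append -6 at index 0 → [-6] (no swap needed)
Insert 5:
  append 5 at index 1 → [-6, 5]
  5 > parent -6 at index 0, swap → [5, -6]
Insert 0:
  append 0 at index 2 → [5, -6, 0] (no swap needed)
Insert 10:
  append 10 at index 3 → [5, -6, 0, 10]
  10 > parent -6 at index 1, swap → [5, 10, 0, -6]
  10 > parent 5 at index 0, swap → [10, 5, 0, -6]
Insert 37:
  append 37 at index 4 → [10, 5, 0, -6, 37]
  37 > parent 5 at index 1, swap → [10, 37, 0, -6, 5]
  37 > parent 10 at index 0, swap → [37, 10, 0, -6, 5]
Insert 17:
  append 17 at index 5 → [37, 10, 0, -6, 5, 17]
  17 > parent 0 at index 2, swap → [37, 10, 17, -6, 5, 0]
Insert 39:
  append 39 at index 6 → [37, 10, 17, -6, 5, 0, 39]
  39 > parent 17 at index 2, swap → [37, 10, 39, -6, 5, 0, 17]
  39 > parent 37 at index 0, swap → [39, 10, 37, -6, 5, 0, 17]
Insert 44:
  append 44 at index 7 → [39, 10, 37, -6, 5, 0, 17, 44]
  44 > parent -6 at index 3, swap → [39, 10, 37, 44, 5, 0, 17, -6]
  44 > parent 10 at index 1, swap → [39, 44, 37, 10, 5, 0, 17, -6]
  44 > parent 39 at index 0, swap → [44, 39, 37, 10, 5, 0, 17, -6]
Insert -22:
  append -22 at index 8 → [44, 39, 37, 10, 5, 0, 17, -6, -22] (no swap needed)
Insert -42:
  append -42 at index 9 → [44, 39, 37, 10, 5, 0, 17, -6, -22, -42] (no swap needed)
Insert 2:
  append 2 at index 10 → [44, 39, 37, 10, 5, 0, 17, -6, -22, -42, 2] (no swap needed)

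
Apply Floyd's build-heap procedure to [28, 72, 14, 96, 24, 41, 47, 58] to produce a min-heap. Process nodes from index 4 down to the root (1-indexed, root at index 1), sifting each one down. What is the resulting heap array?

sift down from index 4:
  96 vs only child 58 at index 8, swap → [28, 72, 14, 58, 24, 41, 47, 96]
sift down from index 3: already satisfies heap property
sift down from index 2:
  72 vs smaller child 24 at index 5, swap → [28, 24, 14, 58, 72, 41, 47, 96]
sift down from index 1:
  28 vs smaller child 14 at index 3, swap → [14, 24, 28, 58, 72, 41, 47, 96]

[14, 24, 28, 58, 72, 41, 47, 96]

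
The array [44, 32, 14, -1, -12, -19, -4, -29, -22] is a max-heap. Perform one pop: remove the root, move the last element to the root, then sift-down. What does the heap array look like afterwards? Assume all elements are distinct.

remove root 44; move last element -22 to root → [-22, 32, 14, -1, -12, -19, -4, -29]
-22 vs larger child 32 at index 1, swap → [32, -22, 14, -1, -12, -19, -4, -29]
-22 vs larger child -1 at index 3, swap → [32, -1, 14, -22, -12, -19, -4, -29]

[32, -1, 14, -22, -12, -19, -4, -29]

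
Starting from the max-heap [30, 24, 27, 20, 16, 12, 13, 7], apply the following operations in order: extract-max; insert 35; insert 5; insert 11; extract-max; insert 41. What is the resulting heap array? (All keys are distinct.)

[41, 27, 13, 20, 24, 12, 7, 11, 5, 16]

extract-max → returns 30:
  remove root 30; move last element 7 to root → [7, 24, 27, 20, 16, 12, 13]
  7 vs larger child 27 at index 2, swap → [27, 24, 7, 20, 16, 12, 13]
  7 vs larger child 13 at index 6, swap → [27, 24, 13, 20, 16, 12, 7]
insert 35:
  append 35 at index 7 → [27, 24, 13, 20, 16, 12, 7, 35]
  35 > parent 20 at index 3, swap → [27, 24, 13, 35, 16, 12, 7, 20]
  35 > parent 24 at index 1, swap → [27, 35, 13, 24, 16, 12, 7, 20]
  35 > parent 27 at index 0, swap → [35, 27, 13, 24, 16, 12, 7, 20]
insert 5:
  append 5 at index 8 → [35, 27, 13, 24, 16, 12, 7, 20, 5] (no swap needed)
insert 11:
  append 11 at index 9 → [35, 27, 13, 24, 16, 12, 7, 20, 5, 11] (no swap needed)
extract-max → returns 35:
  remove root 35; move last element 11 to root → [11, 27, 13, 24, 16, 12, 7, 20, 5]
  11 vs larger child 27 at index 1, swap → [27, 11, 13, 24, 16, 12, 7, 20, 5]
  11 vs larger child 24 at index 3, swap → [27, 24, 13, 11, 16, 12, 7, 20, 5]
  11 vs larger child 20 at index 7, swap → [27, 24, 13, 20, 16, 12, 7, 11, 5]
insert 41:
  append 41 at index 9 → [27, 24, 13, 20, 16, 12, 7, 11, 5, 41]
  41 > parent 16 at index 4, swap → [27, 24, 13, 20, 41, 12, 7, 11, 5, 16]
  41 > parent 24 at index 1, swap → [27, 41, 13, 20, 24, 12, 7, 11, 5, 16]
  41 > parent 27 at index 0, swap → [41, 27, 13, 20, 24, 12, 7, 11, 5, 16]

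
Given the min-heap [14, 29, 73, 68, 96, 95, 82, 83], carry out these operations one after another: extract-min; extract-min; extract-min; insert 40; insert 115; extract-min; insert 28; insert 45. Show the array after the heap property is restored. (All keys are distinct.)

[28, 45, 73, 82, 96, 115, 95, 83]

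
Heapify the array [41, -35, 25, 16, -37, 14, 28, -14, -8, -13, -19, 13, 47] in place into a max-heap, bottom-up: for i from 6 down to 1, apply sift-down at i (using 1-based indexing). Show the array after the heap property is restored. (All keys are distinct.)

[47, 16, 41, -8, -13, 25, 28, -14, -35, -37, -19, 13, 14]

sift down from index 6:
  14 vs larger child 47 at index 13, swap → [41, -35, 25, 16, -37, 47, 28, -14, -8, -13, -19, 13, 14]
sift down from index 5:
  -37 vs larger child -13 at index 10, swap → [41, -35, 25, 16, -13, 47, 28, -14, -8, -37, -19, 13, 14]
sift down from index 4: already satisfies heap property
sift down from index 3:
  25 vs larger child 47 at index 6, swap → [41, -35, 47, 16, -13, 25, 28, -14, -8, -37, -19, 13, 14]
sift down from index 2:
  -35 vs larger child 16 at index 4, swap → [41, 16, 47, -35, -13, 25, 28, -14, -8, -37, -19, 13, 14]
  -35 vs larger child -8 at index 9, swap → [41, 16, 47, -8, -13, 25, 28, -14, -35, -37, -19, 13, 14]
sift down from index 1:
  41 vs larger child 47 at index 3, swap → [47, 16, 41, -8, -13, 25, 28, -14, -35, -37, -19, 13, 14]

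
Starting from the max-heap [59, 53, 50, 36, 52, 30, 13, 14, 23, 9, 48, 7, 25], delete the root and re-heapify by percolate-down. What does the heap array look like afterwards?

[53, 52, 50, 36, 48, 30, 13, 14, 23, 9, 25, 7]

remove root 59; move last element 25 to root → [25, 53, 50, 36, 52, 30, 13, 14, 23, 9, 48, 7]
25 vs larger child 53 at index 1, swap → [53, 25, 50, 36, 52, 30, 13, 14, 23, 9, 48, 7]
25 vs larger child 52 at index 4, swap → [53, 52, 50, 36, 25, 30, 13, 14, 23, 9, 48, 7]
25 vs larger child 48 at index 10, swap → [53, 52, 50, 36, 48, 30, 13, 14, 23, 9, 25, 7]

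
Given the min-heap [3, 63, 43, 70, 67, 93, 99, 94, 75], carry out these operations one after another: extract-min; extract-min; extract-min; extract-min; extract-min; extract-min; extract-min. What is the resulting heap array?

[94, 99]

extract-min → returns 3:
  remove root 3; move last element 75 to root → [75, 63, 43, 70, 67, 93, 99, 94]
  75 vs smaller child 43 at index 2, swap → [43, 63, 75, 70, 67, 93, 99, 94]
extract-min → returns 43:
  remove root 43; move last element 94 to root → [94, 63, 75, 70, 67, 93, 99]
  94 vs smaller child 63 at index 1, swap → [63, 94, 75, 70, 67, 93, 99]
  94 vs smaller child 67 at index 4, swap → [63, 67, 75, 70, 94, 93, 99]
extract-min → returns 63:
  remove root 63; move last element 99 to root → [99, 67, 75, 70, 94, 93]
  99 vs smaller child 67 at index 1, swap → [67, 99, 75, 70, 94, 93]
  99 vs smaller child 70 at index 3, swap → [67, 70, 75, 99, 94, 93]
extract-min → returns 67:
  remove root 67; move last element 93 to root → [93, 70, 75, 99, 94]
  93 vs smaller child 70 at index 1, swap → [70, 93, 75, 99, 94]
extract-min → returns 70:
  remove root 70; move last element 94 to root → [94, 93, 75, 99]
  94 vs smaller child 75 at index 2, swap → [75, 93, 94, 99]
extract-min → returns 75:
  remove root 75; move last element 99 to root → [99, 93, 94]
  99 vs smaller child 93 at index 1, swap → [93, 99, 94]
extract-min → returns 93:
  remove root 93; move last element 94 to root → [94, 99] (no swap needed)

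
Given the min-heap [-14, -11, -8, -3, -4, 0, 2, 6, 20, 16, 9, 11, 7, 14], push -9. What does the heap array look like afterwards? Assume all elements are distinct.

append -9 at index 14 → [-14, -11, -8, -3, -4, 0, 2, 6, 20, 16, 9, 11, 7, 14, -9]
-9 < parent 2 at index 6, swap → [-14, -11, -8, -3, -4, 0, -9, 6, 20, 16, 9, 11, 7, 14, 2]
-9 < parent -8 at index 2, swap → [-14, -11, -9, -3, -4, 0, -8, 6, 20, 16, 9, 11, 7, 14, 2]

[-14, -11, -9, -3, -4, 0, -8, 6, 20, 16, 9, 11, 7, 14, 2]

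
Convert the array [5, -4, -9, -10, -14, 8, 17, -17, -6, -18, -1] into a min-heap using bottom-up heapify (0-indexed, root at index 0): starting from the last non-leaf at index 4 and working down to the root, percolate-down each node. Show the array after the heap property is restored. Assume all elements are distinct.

[-18, -17, -9, -10, -14, 8, 17, 5, -6, -4, -1]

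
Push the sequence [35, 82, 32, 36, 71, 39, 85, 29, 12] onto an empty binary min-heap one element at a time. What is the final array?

Insert 35:
  append 35 at index 0 → [35] (no swap needed)
Insert 82:
  append 82 at index 1 → [35, 82] (no swap needed)
Insert 32:
  append 32 at index 2 → [35, 82, 32]
  32 < parent 35 at index 0, swap → [32, 82, 35]
Insert 36:
  append 36 at index 3 → [32, 82, 35, 36]
  36 < parent 82 at index 1, swap → [32, 36, 35, 82]
Insert 71:
  append 71 at index 4 → [32, 36, 35, 82, 71] (no swap needed)
Insert 39:
  append 39 at index 5 → [32, 36, 35, 82, 71, 39] (no swap needed)
Insert 85:
  append 85 at index 6 → [32, 36, 35, 82, 71, 39, 85] (no swap needed)
Insert 29:
  append 29 at index 7 → [32, 36, 35, 82, 71, 39, 85, 29]
  29 < parent 82 at index 3, swap → [32, 36, 35, 29, 71, 39, 85, 82]
  29 < parent 36 at index 1, swap → [32, 29, 35, 36, 71, 39, 85, 82]
  29 < parent 32 at index 0, swap → [29, 32, 35, 36, 71, 39, 85, 82]
Insert 12:
  append 12 at index 8 → [29, 32, 35, 36, 71, 39, 85, 82, 12]
  12 < parent 36 at index 3, swap → [29, 32, 35, 12, 71, 39, 85, 82, 36]
  12 < parent 32 at index 1, swap → [29, 12, 35, 32, 71, 39, 85, 82, 36]
  12 < parent 29 at index 0, swap → [12, 29, 35, 32, 71, 39, 85, 82, 36]

[12, 29, 35, 32, 71, 39, 85, 82, 36]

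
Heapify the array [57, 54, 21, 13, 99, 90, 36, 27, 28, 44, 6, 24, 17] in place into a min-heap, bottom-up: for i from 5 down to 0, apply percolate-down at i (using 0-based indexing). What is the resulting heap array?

sift down from index 5:
  90 vs smaller child 17 at index 12, swap → [57, 54, 21, 13, 99, 17, 36, 27, 28, 44, 6, 24, 90]
sift down from index 4:
  99 vs smaller child 6 at index 10, swap → [57, 54, 21, 13, 6, 17, 36, 27, 28, 44, 99, 24, 90]
sift down from index 3: already satisfies heap property
sift down from index 2:
  21 vs smaller child 17 at index 5, swap → [57, 54, 17, 13, 6, 21, 36, 27, 28, 44, 99, 24, 90]
sift down from index 1:
  54 vs smaller child 6 at index 4, swap → [57, 6, 17, 13, 54, 21, 36, 27, 28, 44, 99, 24, 90]
  54 vs smaller child 44 at index 9, swap → [57, 6, 17, 13, 44, 21, 36, 27, 28, 54, 99, 24, 90]
sift down from index 0:
  57 vs smaller child 6 at index 1, swap → [6, 57, 17, 13, 44, 21, 36, 27, 28, 54, 99, 24, 90]
  57 vs smaller child 13 at index 3, swap → [6, 13, 17, 57, 44, 21, 36, 27, 28, 54, 99, 24, 90]
  57 vs smaller child 27 at index 7, swap → [6, 13, 17, 27, 44, 21, 36, 57, 28, 54, 99, 24, 90]

[6, 13, 17, 27, 44, 21, 36, 57, 28, 54, 99, 24, 90]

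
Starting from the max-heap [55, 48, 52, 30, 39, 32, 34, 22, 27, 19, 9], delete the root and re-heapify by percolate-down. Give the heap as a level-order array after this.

[52, 48, 34, 30, 39, 32, 9, 22, 27, 19]

remove root 55; move last element 9 to root → [9, 48, 52, 30, 39, 32, 34, 22, 27, 19]
9 vs larger child 52 at index 2, swap → [52, 48, 9, 30, 39, 32, 34, 22, 27, 19]
9 vs larger child 34 at index 6, swap → [52, 48, 34, 30, 39, 32, 9, 22, 27, 19]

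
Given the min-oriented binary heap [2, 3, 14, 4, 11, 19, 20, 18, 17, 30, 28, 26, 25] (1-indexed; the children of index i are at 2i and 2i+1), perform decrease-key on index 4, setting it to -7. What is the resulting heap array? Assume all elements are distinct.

set index 4 from 4 to -7 → [2, 3, 14, -7, 11, 19, 20, 18, 17, 30, 28, 26, 25]
-7 < parent 3 at index 2, swap → [2, -7, 14, 3, 11, 19, 20, 18, 17, 30, 28, 26, 25]
-7 < parent 2 at index 1, swap → [-7, 2, 14, 3, 11, 19, 20, 18, 17, 30, 28, 26, 25]

[-7, 2, 14, 3, 11, 19, 20, 18, 17, 30, 28, 26, 25]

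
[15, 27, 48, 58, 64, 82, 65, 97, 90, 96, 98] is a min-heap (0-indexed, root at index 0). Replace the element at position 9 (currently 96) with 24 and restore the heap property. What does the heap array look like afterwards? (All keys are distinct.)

[15, 24, 48, 58, 27, 82, 65, 97, 90, 64, 98]

set index 9 from 96 to 24 → [15, 27, 48, 58, 64, 82, 65, 97, 90, 24, 98]
24 < parent 64 at index 4, swap → [15, 27, 48, 58, 24, 82, 65, 97, 90, 64, 98]
24 < parent 27 at index 1, swap → [15, 24, 48, 58, 27, 82, 65, 97, 90, 64, 98]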